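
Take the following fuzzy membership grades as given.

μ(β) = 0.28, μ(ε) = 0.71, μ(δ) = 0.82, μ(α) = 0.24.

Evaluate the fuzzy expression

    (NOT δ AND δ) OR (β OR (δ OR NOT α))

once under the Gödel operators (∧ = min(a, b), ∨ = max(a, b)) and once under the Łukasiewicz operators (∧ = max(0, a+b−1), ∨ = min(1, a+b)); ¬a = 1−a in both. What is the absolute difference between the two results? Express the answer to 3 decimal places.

Under Gödel:
  NOT δ = 1 − 0.82 = 0.18
  NOT δ AND δ = min(a, b) on (0.18, 0.82) = 0.18
  NOT α = 1 − 0.24 = 0.76
  δ OR NOT α = max(a, b) on (0.82, 0.76) = 0.82
  β OR (δ OR NOT α) = max(a, b) on (0.28, 0.82) = 0.82
  (NOT δ AND δ) OR (β OR (δ OR NOT α)) = max(a, b) on (0.18, 0.82) = 0.82
  → value = 0.8200
Under Łukasiewicz:
  NOT δ = 1 − 0.82 = 0.18
  NOT δ AND δ = max(0, a+b−1) on (0.18, 0.82) = 0.00
  NOT α = 1 − 0.24 = 0.76
  δ OR NOT α = min(1, a+b) on (0.82, 0.76) = 1.00
  β OR (δ OR NOT α) = min(1, a+b) on (0.28, 1.00) = 1.00
  (NOT δ AND δ) OR (β OR (δ OR NOT α)) = min(1, a+b) on (0.00, 1.00) = 1.00
  → value = 1.0000
|0.8200 − 1.0000| = 0.180

0.180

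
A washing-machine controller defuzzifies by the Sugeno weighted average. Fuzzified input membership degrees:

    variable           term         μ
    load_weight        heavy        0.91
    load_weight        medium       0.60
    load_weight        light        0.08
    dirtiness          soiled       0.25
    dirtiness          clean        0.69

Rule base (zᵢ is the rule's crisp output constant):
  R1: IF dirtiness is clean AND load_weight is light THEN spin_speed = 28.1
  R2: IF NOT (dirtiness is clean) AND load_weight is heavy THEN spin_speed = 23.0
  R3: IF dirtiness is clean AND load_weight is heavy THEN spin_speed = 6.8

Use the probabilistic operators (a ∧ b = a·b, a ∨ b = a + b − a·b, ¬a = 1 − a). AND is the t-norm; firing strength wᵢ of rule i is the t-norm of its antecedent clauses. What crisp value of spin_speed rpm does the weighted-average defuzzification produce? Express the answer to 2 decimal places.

R1 (z=28.1): clean=0.69, light=0.08; AND[a·b] → w = 0.0552
R2 (z=23.0): ¬clean=1−0.69=0.31, heavy=0.91; AND[a·b] → w = 0.2821
R3 (z=6.8): clean=0.69, heavy=0.91; AND[a·b] → w = 0.6279
Weighted average = (0.0552·28.1 + 0.2821·23.0 + 0.6279·6.8) / (0.0552 + 0.2821 + 0.6279)
  = 12.3091 / 0.9652 = 12.75

12.75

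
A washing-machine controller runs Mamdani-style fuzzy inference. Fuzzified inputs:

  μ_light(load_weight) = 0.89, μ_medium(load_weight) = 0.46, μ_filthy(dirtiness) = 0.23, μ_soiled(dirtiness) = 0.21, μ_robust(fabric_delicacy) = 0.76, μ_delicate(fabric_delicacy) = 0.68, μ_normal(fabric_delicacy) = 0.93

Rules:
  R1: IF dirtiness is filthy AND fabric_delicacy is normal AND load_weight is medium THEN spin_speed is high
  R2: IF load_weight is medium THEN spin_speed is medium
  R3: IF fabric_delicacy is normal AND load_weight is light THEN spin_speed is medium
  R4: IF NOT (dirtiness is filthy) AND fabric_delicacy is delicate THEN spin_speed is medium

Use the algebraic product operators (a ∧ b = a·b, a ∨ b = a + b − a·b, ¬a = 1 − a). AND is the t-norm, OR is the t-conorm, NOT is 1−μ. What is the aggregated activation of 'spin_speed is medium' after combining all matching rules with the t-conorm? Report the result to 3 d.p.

0.956

R1: filthy=0.23, normal=0.93, medium=0.46; AND[a·b] → w = 0.0984
R2: medium=0.46 → w = 0.4600
R3: normal=0.93, light=0.89; AND[a·b] → w = 0.8277
R4: ¬filthy=1−0.23=0.77, delicate=0.68; AND[a·b] → w = 0.5236
Rules with consequent 'medium': {R2, R3, R4} → strengths 0.4600, 0.8277, 0.5236
Aggregate via t-conorm [a + b − a·b]: 0.9557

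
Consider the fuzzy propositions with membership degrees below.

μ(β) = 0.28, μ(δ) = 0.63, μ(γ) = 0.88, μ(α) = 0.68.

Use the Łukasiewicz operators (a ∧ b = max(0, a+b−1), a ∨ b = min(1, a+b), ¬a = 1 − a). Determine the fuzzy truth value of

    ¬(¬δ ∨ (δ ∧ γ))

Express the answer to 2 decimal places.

¬δ = 1 − 0.63 = 0.37
δ ∧ γ = max(0, a+b−1) on (0.63, 0.88) = 0.51
¬δ ∨ (δ ∧ γ) = min(1, a+b) on (0.37, 0.51) = 0.88
¬(¬δ ∨ (δ ∧ γ)) = 1 − 0.88 = 0.12

0.12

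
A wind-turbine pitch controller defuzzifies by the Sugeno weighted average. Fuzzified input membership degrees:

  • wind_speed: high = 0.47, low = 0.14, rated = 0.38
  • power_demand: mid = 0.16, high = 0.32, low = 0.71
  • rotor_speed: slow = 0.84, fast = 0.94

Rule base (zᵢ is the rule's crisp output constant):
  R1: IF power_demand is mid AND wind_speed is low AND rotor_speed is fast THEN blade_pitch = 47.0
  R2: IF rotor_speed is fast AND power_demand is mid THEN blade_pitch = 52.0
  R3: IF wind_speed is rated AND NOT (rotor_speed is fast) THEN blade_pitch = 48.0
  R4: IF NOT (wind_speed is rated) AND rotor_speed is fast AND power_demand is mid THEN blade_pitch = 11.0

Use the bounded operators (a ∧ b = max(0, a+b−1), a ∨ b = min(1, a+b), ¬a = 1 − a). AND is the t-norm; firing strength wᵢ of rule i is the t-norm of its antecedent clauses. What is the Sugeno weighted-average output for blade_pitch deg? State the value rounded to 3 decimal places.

52.000

R1 (z=47.0): mid=0.16, low=0.14, fast=0.94; AND[max(0, a+b−1)] → w = 0.00
R2 (z=52.0): fast=0.94, mid=0.16; AND[max(0, a+b−1)] → w = 0.10
R3 (z=48.0): rated=0.38, ¬fast=1−0.94=0.06; AND[max(0, a+b−1)] → w = 0.00
R4 (z=11.0): ¬rated=1−0.38=0.62, fast=0.94, mid=0.16; AND[max(0, a+b−1)] → w = 0.00
Weighted average = (0.00·47.0 + 0.10·52.0 + 0.00·48.0 + 0.00·11.0) / (0.00 + 0.10 + 0.00 + 0.00)
  = 5.2000 / 0.1000 = 52.000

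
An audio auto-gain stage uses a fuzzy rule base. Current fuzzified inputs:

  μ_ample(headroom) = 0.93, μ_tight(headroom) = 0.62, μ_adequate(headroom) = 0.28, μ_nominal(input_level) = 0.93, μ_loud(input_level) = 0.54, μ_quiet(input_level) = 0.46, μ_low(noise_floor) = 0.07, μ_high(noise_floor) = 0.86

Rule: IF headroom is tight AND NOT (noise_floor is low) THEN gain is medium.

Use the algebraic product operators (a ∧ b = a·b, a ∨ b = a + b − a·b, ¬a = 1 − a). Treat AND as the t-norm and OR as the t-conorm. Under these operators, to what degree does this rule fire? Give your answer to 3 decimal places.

firing strength: tight=0.62, ¬low=1−0.07=0.93; AND[a·b] → w = 0.5766

0.577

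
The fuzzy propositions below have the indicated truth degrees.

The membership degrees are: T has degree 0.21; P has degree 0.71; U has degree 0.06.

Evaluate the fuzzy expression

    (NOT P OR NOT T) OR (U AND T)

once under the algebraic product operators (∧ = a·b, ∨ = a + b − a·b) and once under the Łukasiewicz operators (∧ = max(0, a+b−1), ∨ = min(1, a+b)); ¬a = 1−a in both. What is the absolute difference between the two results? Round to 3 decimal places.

0.147

Under algebraic product:
  NOT P = 1 − 0.7100 = 0.2900
  NOT T = 1 − 0.2100 = 0.7900
  NOT P OR NOT T = a + b − a·b on (0.2900, 0.7900) = 0.8509
  U AND T = a·b on (0.0600, 0.2100) = 0.0126
  (NOT P OR NOT T) OR (U AND T) = a + b − a·b on (0.8509, 0.0126) = 0.8528
  → value = 0.8528
Under Łukasiewicz:
  NOT P = 1 − 0.71 = 0.29
  NOT T = 1 − 0.21 = 0.79
  NOT P OR NOT T = min(1, a+b) on (0.29, 0.79) = 1.00
  U AND T = max(0, a+b−1) on (0.06, 0.21) = 0.00
  (NOT P OR NOT T) OR (U AND T) = min(1, a+b) on (1.00, 0.00) = 1.00
  → value = 1.0000
|0.8528 − 1.0000| = 0.147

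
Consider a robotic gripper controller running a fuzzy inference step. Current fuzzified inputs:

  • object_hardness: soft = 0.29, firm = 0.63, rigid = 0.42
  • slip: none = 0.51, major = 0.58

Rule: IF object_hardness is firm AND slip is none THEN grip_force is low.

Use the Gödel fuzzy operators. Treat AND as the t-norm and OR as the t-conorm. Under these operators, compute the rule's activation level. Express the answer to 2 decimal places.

firing strength: firm=0.63, none=0.51; AND[min(a, b)] → w = 0.51

0.51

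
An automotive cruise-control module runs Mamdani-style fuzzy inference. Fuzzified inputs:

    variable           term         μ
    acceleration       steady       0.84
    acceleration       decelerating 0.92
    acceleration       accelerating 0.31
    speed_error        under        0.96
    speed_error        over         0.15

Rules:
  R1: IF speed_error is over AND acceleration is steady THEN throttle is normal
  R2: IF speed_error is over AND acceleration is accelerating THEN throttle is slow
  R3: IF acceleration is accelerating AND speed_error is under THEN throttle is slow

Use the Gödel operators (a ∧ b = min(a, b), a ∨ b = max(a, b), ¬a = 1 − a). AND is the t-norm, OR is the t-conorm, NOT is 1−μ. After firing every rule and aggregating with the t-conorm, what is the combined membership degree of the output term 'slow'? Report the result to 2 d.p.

0.31

R1: over=0.15, steady=0.84; AND[min(a, b)] → w = 0.15
R2: over=0.15, accelerating=0.31; AND[min(a, b)] → w = 0.15
R3: accelerating=0.31, under=0.96; AND[min(a, b)] → w = 0.31
Rules with consequent 'slow': {R2, R3} → strengths 0.15, 0.31
Aggregate via t-conorm [max(a, b)]: 0.31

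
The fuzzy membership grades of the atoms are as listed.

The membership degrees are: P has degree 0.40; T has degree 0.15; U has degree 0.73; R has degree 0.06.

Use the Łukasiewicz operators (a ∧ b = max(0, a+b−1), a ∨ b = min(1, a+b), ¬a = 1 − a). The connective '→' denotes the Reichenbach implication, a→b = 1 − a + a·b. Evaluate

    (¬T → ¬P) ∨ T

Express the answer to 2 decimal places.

0.81

¬T = 1 − 0.15 = 0.85
¬P = 1 − 0.40 = 0.60
¬T → ¬P  [Reichenbach: 1 − a + a·b] with a=0.85, b=0.60 → 0.66
(¬T → ¬P) ∨ T = min(1, a+b) on (0.66, 0.15) = 0.81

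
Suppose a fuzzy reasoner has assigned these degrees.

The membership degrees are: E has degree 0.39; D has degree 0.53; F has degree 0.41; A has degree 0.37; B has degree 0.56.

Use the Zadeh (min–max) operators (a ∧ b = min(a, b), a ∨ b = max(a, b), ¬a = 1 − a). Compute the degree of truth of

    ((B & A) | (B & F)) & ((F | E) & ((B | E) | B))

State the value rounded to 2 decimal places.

0.41

B & A = min(a, b) on (0.56, 0.37) = 0.37
B & F = min(a, b) on (0.56, 0.41) = 0.41
(B & A) | (B & F) = max(a, b) on (0.37, 0.41) = 0.41
F | E = max(a, b) on (0.41, 0.39) = 0.41
B | E = max(a, b) on (0.56, 0.39) = 0.56
(B | E) | B = max(a, b) on (0.56, 0.56) = 0.56
(F | E) & ((B | E) | B) = min(a, b) on (0.41, 0.56) = 0.41
((B & A) | (B & F)) & ((F | E) & ((B | E) | B)) = min(a, b) on (0.41, 0.41) = 0.41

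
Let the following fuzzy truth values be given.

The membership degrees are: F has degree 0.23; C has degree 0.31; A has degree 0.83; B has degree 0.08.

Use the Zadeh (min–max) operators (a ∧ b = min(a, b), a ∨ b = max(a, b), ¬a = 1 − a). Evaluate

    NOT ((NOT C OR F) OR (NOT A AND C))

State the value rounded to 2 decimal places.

0.31

NOT C = 1 − 0.31 = 0.69
NOT C OR F = max(a, b) on (0.69, 0.23) = 0.69
NOT A = 1 − 0.83 = 0.17
NOT A AND C = min(a, b) on (0.17, 0.31) = 0.17
(NOT C OR F) OR (NOT A AND C) = max(a, b) on (0.69, 0.17) = 0.69
NOT ((NOT C OR F) OR (NOT A AND C)) = 1 − 0.69 = 0.31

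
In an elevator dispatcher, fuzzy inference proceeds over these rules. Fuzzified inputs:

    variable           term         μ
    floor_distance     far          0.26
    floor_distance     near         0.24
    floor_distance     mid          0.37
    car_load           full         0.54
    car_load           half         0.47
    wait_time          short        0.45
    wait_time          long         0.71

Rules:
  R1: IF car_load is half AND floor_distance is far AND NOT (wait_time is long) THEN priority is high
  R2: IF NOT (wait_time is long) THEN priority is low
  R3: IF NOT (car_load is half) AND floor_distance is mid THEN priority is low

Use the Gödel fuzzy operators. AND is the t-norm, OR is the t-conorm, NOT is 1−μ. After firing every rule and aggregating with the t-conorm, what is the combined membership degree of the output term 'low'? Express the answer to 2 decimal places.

R1: half=0.47, far=0.26, ¬long=1−0.71=0.29; AND[min(a, b)] → w = 0.26
R2: ¬long=1−0.71=0.29 → w = 0.29
R3: ¬half=1−0.47=0.53, mid=0.37; AND[min(a, b)] → w = 0.37
Rules with consequent 'low': {R2, R3} → strengths 0.29, 0.37
Aggregate via t-conorm [max(a, b)]: 0.37

0.37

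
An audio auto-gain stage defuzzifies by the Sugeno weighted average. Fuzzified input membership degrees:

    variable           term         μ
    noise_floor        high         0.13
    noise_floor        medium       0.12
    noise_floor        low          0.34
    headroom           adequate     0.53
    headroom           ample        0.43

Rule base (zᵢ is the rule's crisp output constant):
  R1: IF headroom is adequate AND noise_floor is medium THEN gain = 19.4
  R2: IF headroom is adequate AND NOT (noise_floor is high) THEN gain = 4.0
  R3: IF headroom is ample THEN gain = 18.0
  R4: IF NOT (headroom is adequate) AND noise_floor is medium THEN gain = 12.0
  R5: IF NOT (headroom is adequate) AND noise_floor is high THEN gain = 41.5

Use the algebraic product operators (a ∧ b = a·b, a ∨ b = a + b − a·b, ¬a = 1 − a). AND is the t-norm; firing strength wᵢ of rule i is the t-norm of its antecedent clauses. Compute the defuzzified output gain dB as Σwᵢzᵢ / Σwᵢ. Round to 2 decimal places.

13.09

R1 (z=19.4): adequate=0.53, medium=0.12; AND[a·b] → w = 0.0636
R2 (z=4.0): adequate=0.53, ¬high=1−0.13=0.87; AND[a·b] → w = 0.4611
R3 (z=18.0): ample=0.43 → w = 0.4300
R4 (z=12.0): ¬adequate=1−0.53=0.47, medium=0.12; AND[a·b] → w = 0.0564
R5 (z=41.5): ¬adequate=1−0.53=0.47, high=0.13; AND[a·b] → w = 0.0611
Weighted average = (0.0636·19.4 + 0.4611·4.0 + 0.4300·18.0 + 0.0564·12.0 + 0.0611·41.5) / (0.0636 + 0.4611 + 0.4300 + 0.0564 + 0.0611)
  = 14.0307 / 1.0722 = 13.09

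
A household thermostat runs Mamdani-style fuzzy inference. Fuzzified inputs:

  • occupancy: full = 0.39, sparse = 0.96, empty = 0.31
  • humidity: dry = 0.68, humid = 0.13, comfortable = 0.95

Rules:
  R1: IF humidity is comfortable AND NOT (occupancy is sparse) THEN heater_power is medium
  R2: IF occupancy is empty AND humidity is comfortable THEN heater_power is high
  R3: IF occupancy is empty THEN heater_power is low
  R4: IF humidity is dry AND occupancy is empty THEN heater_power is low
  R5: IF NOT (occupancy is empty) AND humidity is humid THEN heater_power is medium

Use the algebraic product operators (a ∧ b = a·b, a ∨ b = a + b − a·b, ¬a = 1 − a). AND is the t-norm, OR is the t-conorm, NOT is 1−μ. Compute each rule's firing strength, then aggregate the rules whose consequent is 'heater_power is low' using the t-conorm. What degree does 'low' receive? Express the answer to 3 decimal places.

R1: comfortable=0.95, ¬sparse=1−0.96=0.04; AND[a·b] → w = 0.0380
R2: empty=0.31, comfortable=0.95; AND[a·b] → w = 0.2945
R3: empty=0.31 → w = 0.3100
R4: dry=0.68, empty=0.31; AND[a·b] → w = 0.2108
R5: ¬empty=1−0.31=0.69, humid=0.13; AND[a·b] → w = 0.0897
Rules with consequent 'low': {R3, R4} → strengths 0.3100, 0.2108
Aggregate via t-conorm [a + b − a·b]: 0.4555

0.455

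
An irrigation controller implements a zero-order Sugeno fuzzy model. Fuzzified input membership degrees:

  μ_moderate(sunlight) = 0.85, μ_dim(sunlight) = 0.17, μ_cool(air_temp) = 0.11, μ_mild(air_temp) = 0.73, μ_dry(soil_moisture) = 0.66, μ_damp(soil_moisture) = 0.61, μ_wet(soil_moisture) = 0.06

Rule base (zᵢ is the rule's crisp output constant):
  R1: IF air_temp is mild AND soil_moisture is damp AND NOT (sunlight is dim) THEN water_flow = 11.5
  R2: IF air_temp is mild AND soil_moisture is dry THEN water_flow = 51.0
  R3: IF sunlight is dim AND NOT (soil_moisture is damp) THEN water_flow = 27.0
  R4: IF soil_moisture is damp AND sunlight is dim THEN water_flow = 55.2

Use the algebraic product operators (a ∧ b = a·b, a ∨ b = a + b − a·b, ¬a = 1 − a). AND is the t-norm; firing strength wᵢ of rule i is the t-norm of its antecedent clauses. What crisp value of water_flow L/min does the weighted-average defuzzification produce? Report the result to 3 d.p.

R1 (z=11.5): mild=0.73, damp=0.61, ¬dim=1−0.17=0.83; AND[a·b] → w = 0.3696
R2 (z=51.0): mild=0.73, dry=0.66; AND[a·b] → w = 0.4818
R3 (z=27.0): dim=0.17, ¬damp=1−0.61=0.39; AND[a·b] → w = 0.0663
R4 (z=55.2): damp=0.61, dim=0.17; AND[a·b] → w = 0.1037
Weighted average = (0.3696·11.5 + 0.4818·51.0 + 0.0663·27.0 + 0.1037·55.2) / (0.3696 + 0.4818 + 0.0663 + 0.1037)
  = 36.3365 / 1.0214 = 35.575

35.575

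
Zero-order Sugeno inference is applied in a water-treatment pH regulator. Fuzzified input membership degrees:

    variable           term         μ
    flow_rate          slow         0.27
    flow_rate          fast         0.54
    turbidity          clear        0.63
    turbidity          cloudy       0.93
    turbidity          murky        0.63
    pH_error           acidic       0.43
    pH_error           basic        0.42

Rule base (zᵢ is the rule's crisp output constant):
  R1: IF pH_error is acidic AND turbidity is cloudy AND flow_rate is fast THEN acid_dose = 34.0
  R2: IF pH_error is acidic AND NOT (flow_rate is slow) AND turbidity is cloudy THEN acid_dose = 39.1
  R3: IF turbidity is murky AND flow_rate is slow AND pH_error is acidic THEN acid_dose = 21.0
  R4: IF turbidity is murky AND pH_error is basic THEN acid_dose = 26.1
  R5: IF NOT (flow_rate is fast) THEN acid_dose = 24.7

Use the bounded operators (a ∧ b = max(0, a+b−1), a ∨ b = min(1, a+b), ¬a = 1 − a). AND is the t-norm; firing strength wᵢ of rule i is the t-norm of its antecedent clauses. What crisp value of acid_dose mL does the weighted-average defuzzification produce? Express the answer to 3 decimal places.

26.977

R1 (z=34.0): acidic=0.43, cloudy=0.93, fast=0.54; AND[max(0, a+b−1)] → w = 0.00
R2 (z=39.1): acidic=0.43, ¬slow=1−0.27=0.73, cloudy=0.93; AND[max(0, a+b−1)] → w = 0.09
R3 (z=21.0): murky=0.63, slow=0.27, acidic=0.43; AND[max(0, a+b−1)] → w = 0.00
R4 (z=26.1): murky=0.63, basic=0.42; AND[max(0, a+b−1)] → w = 0.05
R5 (z=24.7): ¬fast=1−0.54=0.46 → w = 0.46
Weighted average = (0.00·34.0 + 0.09·39.1 + 0.00·21.0 + 0.05·26.1 + 0.46·24.7) / (0.00 + 0.09 + 0.00 + 0.05 + 0.46)
  = 16.1860 / 0.6000 = 26.977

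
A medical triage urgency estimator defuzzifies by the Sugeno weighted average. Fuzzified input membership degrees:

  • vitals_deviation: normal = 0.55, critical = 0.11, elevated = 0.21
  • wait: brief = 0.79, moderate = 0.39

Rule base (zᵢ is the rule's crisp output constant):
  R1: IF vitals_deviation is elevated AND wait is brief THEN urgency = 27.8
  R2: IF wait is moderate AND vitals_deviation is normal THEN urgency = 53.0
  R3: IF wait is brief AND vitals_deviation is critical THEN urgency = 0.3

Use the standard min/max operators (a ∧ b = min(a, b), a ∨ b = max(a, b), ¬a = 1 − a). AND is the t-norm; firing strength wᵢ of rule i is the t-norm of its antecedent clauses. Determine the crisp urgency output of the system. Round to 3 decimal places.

37.382

R1 (z=27.8): elevated=0.21, brief=0.79; AND[min(a, b)] → w = 0.21
R2 (z=53.0): moderate=0.39, normal=0.55; AND[min(a, b)] → w = 0.39
R3 (z=0.3): brief=0.79, critical=0.11; AND[min(a, b)] → w = 0.11
Weighted average = (0.21·27.8 + 0.39·53.0 + 0.11·0.3) / (0.21 + 0.39 + 0.11)
  = 26.5410 / 0.7100 = 37.382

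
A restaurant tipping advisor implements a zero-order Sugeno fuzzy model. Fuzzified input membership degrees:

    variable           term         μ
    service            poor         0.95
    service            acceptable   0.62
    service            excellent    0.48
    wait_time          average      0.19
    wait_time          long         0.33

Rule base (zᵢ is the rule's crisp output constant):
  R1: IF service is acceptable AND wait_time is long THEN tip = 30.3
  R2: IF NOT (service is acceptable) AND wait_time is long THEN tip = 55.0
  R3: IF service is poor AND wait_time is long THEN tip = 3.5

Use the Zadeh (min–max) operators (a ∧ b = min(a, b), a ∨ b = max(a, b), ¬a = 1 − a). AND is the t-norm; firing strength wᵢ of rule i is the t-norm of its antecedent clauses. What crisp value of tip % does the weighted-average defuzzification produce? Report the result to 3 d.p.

R1 (z=30.3): acceptable=0.62, long=0.33; AND[min(a, b)] → w = 0.33
R2 (z=55.0): ¬acceptable=1−0.62=0.38, long=0.33; AND[min(a, b)] → w = 0.33
R3 (z=3.5): poor=0.95, long=0.33; AND[min(a, b)] → w = 0.33
Weighted average = (0.33·30.3 + 0.33·55.0 + 0.33·3.5) / (0.33 + 0.33 + 0.33)
  = 29.3040 / 0.9900 = 29.600

29.600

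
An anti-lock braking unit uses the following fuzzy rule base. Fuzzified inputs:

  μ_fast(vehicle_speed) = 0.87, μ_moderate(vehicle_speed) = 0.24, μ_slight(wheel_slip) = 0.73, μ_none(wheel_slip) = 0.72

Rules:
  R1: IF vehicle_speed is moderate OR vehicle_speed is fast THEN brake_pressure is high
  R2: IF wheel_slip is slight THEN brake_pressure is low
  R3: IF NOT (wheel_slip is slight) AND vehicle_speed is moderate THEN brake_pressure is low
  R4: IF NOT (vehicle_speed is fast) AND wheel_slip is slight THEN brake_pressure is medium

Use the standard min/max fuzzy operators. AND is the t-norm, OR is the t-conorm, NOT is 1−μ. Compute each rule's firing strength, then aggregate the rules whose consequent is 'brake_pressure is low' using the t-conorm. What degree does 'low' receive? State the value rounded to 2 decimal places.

R1: moderate=0.24, fast=0.87; OR[max(a, b)] → w = 0.87
R2: slight=0.73 → w = 0.73
R3: ¬slight=1−0.73=0.27, moderate=0.24; AND[min(a, b)] → w = 0.24
R4: ¬fast=1−0.87=0.13, slight=0.73; AND[min(a, b)] → w = 0.13
Rules with consequent 'low': {R2, R3} → strengths 0.73, 0.24
Aggregate via t-conorm [max(a, b)]: 0.73

0.73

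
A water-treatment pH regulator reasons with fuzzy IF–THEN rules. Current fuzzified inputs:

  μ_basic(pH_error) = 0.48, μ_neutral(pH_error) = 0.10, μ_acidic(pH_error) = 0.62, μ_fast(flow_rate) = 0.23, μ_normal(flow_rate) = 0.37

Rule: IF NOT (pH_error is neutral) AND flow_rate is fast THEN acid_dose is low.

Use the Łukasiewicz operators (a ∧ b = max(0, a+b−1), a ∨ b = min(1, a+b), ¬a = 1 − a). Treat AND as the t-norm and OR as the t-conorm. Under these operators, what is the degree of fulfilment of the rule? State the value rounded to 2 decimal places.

0.13

firing strength: ¬neutral=1−0.10=0.90, fast=0.23; AND[max(0, a+b−1)] → w = 0.13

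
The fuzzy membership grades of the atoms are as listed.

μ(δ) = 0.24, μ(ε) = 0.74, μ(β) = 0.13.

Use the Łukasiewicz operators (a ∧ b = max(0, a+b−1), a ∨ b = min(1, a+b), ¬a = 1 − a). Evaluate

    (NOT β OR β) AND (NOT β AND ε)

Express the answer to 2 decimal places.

0.61

NOT β = 1 − 0.13 = 0.87
NOT β OR β = min(1, a+b) on (0.87, 0.13) = 1.00
NOT β = 1 − 0.13 = 0.87
NOT β AND ε = max(0, a+b−1) on (0.87, 0.74) = 0.61
(NOT β OR β) AND (NOT β AND ε) = max(0, a+b−1) on (1.00, 0.61) = 0.61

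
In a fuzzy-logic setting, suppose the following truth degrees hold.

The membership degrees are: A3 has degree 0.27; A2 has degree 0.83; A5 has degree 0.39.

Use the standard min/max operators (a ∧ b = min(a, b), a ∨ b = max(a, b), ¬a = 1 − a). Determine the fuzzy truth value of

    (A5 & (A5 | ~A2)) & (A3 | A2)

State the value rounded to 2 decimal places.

~A2 = 1 − 0.83 = 0.17
A5 | ~A2 = max(a, b) on (0.39, 0.17) = 0.39
A5 & (A5 | ~A2) = min(a, b) on (0.39, 0.39) = 0.39
A3 | A2 = max(a, b) on (0.27, 0.83) = 0.83
(A5 & (A5 | ~A2)) & (A3 | A2) = min(a, b) on (0.39, 0.83) = 0.39

0.39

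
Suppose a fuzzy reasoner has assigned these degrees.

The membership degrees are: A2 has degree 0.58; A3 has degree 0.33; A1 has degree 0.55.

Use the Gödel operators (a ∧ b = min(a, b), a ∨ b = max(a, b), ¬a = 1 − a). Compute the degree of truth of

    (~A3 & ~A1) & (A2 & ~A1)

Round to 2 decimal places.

~A3 = 1 − 0.33 = 0.67
~A1 = 1 − 0.55 = 0.45
~A3 & ~A1 = min(a, b) on (0.67, 0.45) = 0.45
~A1 = 1 − 0.55 = 0.45
A2 & ~A1 = min(a, b) on (0.58, 0.45) = 0.45
(~A3 & ~A1) & (A2 & ~A1) = min(a, b) on (0.45, 0.45) = 0.45

0.45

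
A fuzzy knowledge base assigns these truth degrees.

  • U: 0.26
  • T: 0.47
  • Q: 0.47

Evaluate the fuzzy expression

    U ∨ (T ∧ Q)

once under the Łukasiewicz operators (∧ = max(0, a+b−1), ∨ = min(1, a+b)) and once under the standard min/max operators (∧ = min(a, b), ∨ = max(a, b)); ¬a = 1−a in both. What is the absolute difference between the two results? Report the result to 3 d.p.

Under Łukasiewicz:
  T ∧ Q = max(0, a+b−1) on (0.47, 0.47) = 0.00
  U ∨ (T ∧ Q) = min(1, a+b) on (0.26, 0.00) = 0.26
  → value = 0.2600
Under standard min/max:
  T ∧ Q = min(a, b) on (0.47, 0.47) = 0.47
  U ∨ (T ∧ Q) = max(a, b) on (0.26, 0.47) = 0.47
  → value = 0.4700
|0.2600 − 0.4700| = 0.210

0.210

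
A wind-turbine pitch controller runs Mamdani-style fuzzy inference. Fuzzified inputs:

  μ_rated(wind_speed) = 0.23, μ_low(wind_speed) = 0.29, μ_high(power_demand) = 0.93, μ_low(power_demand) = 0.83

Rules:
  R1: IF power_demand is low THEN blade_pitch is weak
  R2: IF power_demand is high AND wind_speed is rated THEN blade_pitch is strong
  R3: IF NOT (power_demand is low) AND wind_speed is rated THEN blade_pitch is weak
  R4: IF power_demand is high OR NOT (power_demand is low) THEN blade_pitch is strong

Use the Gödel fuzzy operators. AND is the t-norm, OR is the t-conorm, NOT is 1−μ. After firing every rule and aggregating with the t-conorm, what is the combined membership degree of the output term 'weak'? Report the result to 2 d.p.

0.83

R1: low=0.83 → w = 0.83
R2: high=0.93, rated=0.23; AND[min(a, b)] → w = 0.23
R3: ¬low=1−0.83=0.17, rated=0.23; AND[min(a, b)] → w = 0.17
R4: high=0.93, ¬low=1−0.83=0.17; OR[max(a, b)] → w = 0.93
Rules with consequent 'weak': {R1, R3} → strengths 0.83, 0.17
Aggregate via t-conorm [max(a, b)]: 0.83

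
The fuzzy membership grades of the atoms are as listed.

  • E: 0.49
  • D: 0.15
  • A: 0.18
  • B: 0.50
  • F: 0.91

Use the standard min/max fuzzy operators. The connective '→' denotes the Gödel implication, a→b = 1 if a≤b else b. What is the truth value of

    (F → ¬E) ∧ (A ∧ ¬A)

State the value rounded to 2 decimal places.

¬E = 1 − 0.49 = 0.51
F → ¬E  [Gödel: 1 if a≤b else b] with a=0.91, b=0.51 → 0.51
¬A = 1 − 0.18 = 0.82
A ∧ ¬A = min(a, b) on (0.18, 0.82) = 0.18
(F → ¬E) ∧ (A ∧ ¬A) = min(a, b) on (0.51, 0.18) = 0.18

0.18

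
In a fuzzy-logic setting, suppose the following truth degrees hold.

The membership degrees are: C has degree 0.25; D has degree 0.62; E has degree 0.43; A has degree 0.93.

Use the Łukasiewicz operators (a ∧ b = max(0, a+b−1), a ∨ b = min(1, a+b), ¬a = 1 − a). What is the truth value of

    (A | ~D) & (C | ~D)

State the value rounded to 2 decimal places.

~D = 1 − 0.62 = 0.38
A | ~D = min(1, a+b) on (0.93, 0.38) = 1.00
~D = 1 − 0.62 = 0.38
C | ~D = min(1, a+b) on (0.25, 0.38) = 0.63
(A | ~D) & (C | ~D) = max(0, a+b−1) on (1.00, 0.63) = 0.63

0.63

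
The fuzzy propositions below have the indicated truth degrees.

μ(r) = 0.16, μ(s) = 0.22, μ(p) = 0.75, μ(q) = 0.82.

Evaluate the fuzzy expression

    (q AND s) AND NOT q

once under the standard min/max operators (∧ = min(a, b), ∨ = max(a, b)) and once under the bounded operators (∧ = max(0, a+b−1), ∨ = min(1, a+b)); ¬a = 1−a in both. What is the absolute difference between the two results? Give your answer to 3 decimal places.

0.180

Under standard min/max:
  q AND s = min(a, b) on (0.82, 0.22) = 0.22
  NOT q = 1 − 0.82 = 0.18
  (q AND s) AND NOT q = min(a, b) on (0.22, 0.18) = 0.18
  → value = 0.1800
Under bounded:
  q AND s = max(0, a+b−1) on (0.82, 0.22) = 0.04
  NOT q = 1 − 0.82 = 0.18
  (q AND s) AND NOT q = max(0, a+b−1) on (0.04, 0.18) = 0.00
  → value = 0.0000
|0.1800 − 0.0000| = 0.180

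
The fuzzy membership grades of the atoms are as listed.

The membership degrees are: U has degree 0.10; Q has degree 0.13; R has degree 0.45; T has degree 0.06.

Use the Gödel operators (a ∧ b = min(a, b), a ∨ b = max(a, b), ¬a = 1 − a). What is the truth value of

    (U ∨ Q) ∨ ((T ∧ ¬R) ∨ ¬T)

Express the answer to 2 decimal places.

U ∨ Q = max(a, b) on (0.10, 0.13) = 0.13
¬R = 1 − 0.45 = 0.55
T ∧ ¬R = min(a, b) on (0.06, 0.55) = 0.06
¬T = 1 − 0.06 = 0.94
(T ∧ ¬R) ∨ ¬T = max(a, b) on (0.06, 0.94) = 0.94
(U ∨ Q) ∨ ((T ∧ ¬R) ∨ ¬T) = max(a, b) on (0.13, 0.94) = 0.94

0.94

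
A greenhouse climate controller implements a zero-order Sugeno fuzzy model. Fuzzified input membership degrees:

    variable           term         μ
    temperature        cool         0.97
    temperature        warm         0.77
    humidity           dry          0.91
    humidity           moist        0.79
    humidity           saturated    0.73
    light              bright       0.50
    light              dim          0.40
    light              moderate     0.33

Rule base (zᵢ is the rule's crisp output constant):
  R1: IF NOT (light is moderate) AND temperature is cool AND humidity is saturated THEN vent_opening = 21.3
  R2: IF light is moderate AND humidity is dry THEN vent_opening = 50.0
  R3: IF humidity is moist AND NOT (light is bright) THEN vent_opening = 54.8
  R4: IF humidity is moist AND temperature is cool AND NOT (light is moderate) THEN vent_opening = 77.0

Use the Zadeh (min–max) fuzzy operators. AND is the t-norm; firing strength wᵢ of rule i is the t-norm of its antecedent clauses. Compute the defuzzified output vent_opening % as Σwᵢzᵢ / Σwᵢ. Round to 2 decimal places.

R1 (z=21.3): ¬moderate=1−0.33=0.67, cool=0.97, saturated=0.73; AND[min(a, b)] → w = 0.67
R2 (z=50.0): moderate=0.33, dry=0.91; AND[min(a, b)] → w = 0.33
R3 (z=54.8): moist=0.79, ¬bright=1−0.50=0.50; AND[min(a, b)] → w = 0.50
R4 (z=77.0): moist=0.79, cool=0.97, ¬moderate=1−0.33=0.67; AND[min(a, b)] → w = 0.67
Weighted average = (0.67·21.3 + 0.33·50.0 + 0.50·54.8 + 0.67·77.0) / (0.67 + 0.33 + 0.50 + 0.67)
  = 109.7610 / 2.1700 = 50.58

50.58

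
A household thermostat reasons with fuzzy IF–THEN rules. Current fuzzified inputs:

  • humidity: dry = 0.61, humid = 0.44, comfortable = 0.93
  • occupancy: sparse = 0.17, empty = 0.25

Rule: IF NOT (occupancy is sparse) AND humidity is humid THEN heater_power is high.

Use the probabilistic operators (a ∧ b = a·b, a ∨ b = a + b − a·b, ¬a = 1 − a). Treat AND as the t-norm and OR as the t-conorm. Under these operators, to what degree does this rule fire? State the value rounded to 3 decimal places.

0.365

firing strength: ¬sparse=1−0.17=0.83, humid=0.44; AND[a·b] → w = 0.3652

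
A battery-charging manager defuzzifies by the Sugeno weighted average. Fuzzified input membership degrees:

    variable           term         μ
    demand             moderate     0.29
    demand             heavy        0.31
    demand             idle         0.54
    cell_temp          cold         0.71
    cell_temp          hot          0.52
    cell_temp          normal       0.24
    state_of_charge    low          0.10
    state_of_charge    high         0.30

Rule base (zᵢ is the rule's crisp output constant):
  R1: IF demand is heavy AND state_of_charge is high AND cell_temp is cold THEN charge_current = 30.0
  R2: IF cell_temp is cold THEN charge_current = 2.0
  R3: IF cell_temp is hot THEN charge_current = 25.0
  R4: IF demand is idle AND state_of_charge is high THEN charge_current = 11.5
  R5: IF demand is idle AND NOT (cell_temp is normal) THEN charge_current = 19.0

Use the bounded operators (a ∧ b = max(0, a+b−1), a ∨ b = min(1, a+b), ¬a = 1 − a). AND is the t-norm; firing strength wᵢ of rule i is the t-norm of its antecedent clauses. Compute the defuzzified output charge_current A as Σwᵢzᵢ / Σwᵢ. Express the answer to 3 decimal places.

R1 (z=30.0): heavy=0.31, high=0.30, cold=0.71; AND[max(0, a+b−1)] → w = 0.00
R2 (z=2.0): cold=0.71 → w = 0.71
R3 (z=25.0): hot=0.52 → w = 0.52
R4 (z=11.5): idle=0.54, high=0.30; AND[max(0, a+b−1)] → w = 0.00
R5 (z=19.0): idle=0.54, ¬normal=1−0.24=0.76; AND[max(0, a+b−1)] → w = 0.30
Weighted average = (0.00·30.0 + 0.71·2.0 + 0.52·25.0 + 0.00·11.5 + 0.30·19.0) / (0.00 + 0.71 + 0.52 + 0.00 + 0.30)
  = 20.1200 / 1.5300 = 13.150

13.150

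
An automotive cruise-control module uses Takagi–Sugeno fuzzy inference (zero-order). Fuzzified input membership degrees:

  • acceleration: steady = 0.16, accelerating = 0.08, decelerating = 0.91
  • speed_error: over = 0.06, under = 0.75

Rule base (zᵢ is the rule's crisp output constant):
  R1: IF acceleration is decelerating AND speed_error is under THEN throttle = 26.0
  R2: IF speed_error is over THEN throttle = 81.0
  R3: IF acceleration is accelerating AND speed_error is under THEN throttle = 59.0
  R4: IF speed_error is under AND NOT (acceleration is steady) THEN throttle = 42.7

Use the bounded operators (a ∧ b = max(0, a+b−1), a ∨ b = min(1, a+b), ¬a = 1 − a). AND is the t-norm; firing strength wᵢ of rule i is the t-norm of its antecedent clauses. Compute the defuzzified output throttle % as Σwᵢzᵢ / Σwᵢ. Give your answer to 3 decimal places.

36.040

R1 (z=26.0): decelerating=0.91, under=0.75; AND[max(0, a+b−1)] → w = 0.66
R2 (z=81.0): over=0.06 → w = 0.06
R3 (z=59.0): accelerating=0.08, under=0.75; AND[max(0, a+b−1)] → w = 0.00
R4 (z=42.7): under=0.75, ¬steady=1−0.16=0.84; AND[max(0, a+b−1)] → w = 0.59
Weighted average = (0.66·26.0 + 0.06·81.0 + 0.00·59.0 + 0.59·42.7) / (0.66 + 0.06 + 0.00 + 0.59)
  = 47.2130 / 1.3100 = 36.040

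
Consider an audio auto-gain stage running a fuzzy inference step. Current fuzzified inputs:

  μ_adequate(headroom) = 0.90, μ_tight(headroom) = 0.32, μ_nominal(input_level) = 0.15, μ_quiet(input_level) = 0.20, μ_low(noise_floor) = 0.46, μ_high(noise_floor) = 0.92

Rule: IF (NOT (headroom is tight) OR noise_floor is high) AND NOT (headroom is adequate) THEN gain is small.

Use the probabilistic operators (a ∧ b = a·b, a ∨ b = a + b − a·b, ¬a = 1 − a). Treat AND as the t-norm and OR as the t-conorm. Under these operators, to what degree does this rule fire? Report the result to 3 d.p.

firing strength: (¬tight=1−0.32=0.68 OR high=0.92) = 0.9744; AND[a·b] with ¬adequate=1−0.90=0.10 → w = 0.0974

0.097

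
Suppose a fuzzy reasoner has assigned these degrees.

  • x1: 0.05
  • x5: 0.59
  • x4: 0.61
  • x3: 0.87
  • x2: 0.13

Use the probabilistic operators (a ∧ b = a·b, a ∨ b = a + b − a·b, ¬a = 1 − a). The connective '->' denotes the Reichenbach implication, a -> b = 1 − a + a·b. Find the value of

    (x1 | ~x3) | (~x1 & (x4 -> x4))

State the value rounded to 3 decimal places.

~x3 = 1 − 0.8700 = 0.1300
x1 | ~x3 = a + b − a·b on (0.0500, 0.1300) = 0.1735
~x1 = 1 − 0.0500 = 0.9500
x4 -> x4  [Reichenbach: 1 − a + a·b] with a=0.6100, b=0.6100 → 0.7621
~x1 & (x4 -> x4) = a·b on (0.9500, 0.7621) = 0.7240
(x1 | ~x3) | (~x1 & (x4 -> x4)) = a + b − a·b on (0.1735, 0.7240) = 0.7719

0.772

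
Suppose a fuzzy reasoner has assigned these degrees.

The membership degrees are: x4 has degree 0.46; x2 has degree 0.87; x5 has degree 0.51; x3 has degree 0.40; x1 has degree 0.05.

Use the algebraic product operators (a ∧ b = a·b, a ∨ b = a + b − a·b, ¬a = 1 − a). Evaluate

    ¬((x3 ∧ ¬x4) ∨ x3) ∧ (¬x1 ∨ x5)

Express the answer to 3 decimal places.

¬x4 = 1 − 0.4600 = 0.5400
x3 ∧ ¬x4 = a·b on (0.4000, 0.5400) = 0.2160
(x3 ∧ ¬x4) ∨ x3 = a + b − a·b on (0.2160, 0.4000) = 0.5296
¬((x3 ∧ ¬x4) ∨ x3) = 1 − 0.5296 = 0.4704
¬x1 = 1 − 0.0500 = 0.9500
¬x1 ∨ x5 = a + b − a·b on (0.9500, 0.5100) = 0.9755
¬((x3 ∧ ¬x4) ∨ x3) ∧ (¬x1 ∨ x5) = a·b on (0.4704, 0.9755) = 0.4589

0.459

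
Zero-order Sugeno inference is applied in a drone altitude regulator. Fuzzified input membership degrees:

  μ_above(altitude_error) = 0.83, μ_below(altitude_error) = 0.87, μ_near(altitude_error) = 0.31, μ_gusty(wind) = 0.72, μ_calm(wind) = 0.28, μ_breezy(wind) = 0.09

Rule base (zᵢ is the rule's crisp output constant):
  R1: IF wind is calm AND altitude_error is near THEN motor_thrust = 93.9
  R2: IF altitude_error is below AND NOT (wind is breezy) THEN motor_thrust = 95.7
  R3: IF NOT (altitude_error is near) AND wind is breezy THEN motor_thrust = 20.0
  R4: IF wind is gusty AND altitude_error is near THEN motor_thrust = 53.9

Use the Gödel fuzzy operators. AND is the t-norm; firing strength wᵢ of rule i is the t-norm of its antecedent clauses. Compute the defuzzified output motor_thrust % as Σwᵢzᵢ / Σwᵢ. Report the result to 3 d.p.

82.619

R1 (z=93.9): calm=0.28, near=0.31; AND[min(a, b)] → w = 0.28
R2 (z=95.7): below=0.87, ¬breezy=1−0.09=0.91; AND[min(a, b)] → w = 0.87
R3 (z=20.0): ¬near=1−0.31=0.69, breezy=0.09; AND[min(a, b)] → w = 0.09
R4 (z=53.9): gusty=0.72, near=0.31; AND[min(a, b)] → w = 0.31
Weighted average = (0.28·93.9 + 0.87·95.7 + 0.09·20.0 + 0.31·53.9) / (0.28 + 0.87 + 0.09 + 0.31)
  = 128.0600 / 1.5500 = 82.619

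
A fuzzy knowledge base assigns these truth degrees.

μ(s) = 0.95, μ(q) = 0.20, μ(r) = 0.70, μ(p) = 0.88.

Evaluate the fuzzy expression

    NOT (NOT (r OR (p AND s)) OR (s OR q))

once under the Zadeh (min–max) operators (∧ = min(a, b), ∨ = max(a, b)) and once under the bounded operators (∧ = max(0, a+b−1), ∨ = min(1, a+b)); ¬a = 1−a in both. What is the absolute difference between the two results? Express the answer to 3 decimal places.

Under Zadeh (min–max):
  p AND s = min(a, b) on (0.88, 0.95) = 0.88
  r OR (p AND s) = max(a, b) on (0.70, 0.88) = 0.88
  NOT (r OR (p AND s)) = 1 − 0.88 = 0.12
  s OR q = max(a, b) on (0.95, 0.20) = 0.95
  NOT (r OR (p AND s)) OR (s OR q) = max(a, b) on (0.12, 0.95) = 0.95
  NOT (NOT (r OR (p AND s)) OR (s OR q)) = 1 − 0.95 = 0.05
  → value = 0.0500
Under bounded:
  p AND s = max(0, a+b−1) on (0.88, 0.95) = 0.83
  r OR (p AND s) = min(1, a+b) on (0.70, 0.83) = 1.00
  NOT (r OR (p AND s)) = 1 − 1.00 = 0.00
  s OR q = min(1, a+b) on (0.95, 0.20) = 1.00
  NOT (r OR (p AND s)) OR (s OR q) = min(1, a+b) on (0.00, 1.00) = 1.00
  NOT (NOT (r OR (p AND s)) OR (s OR q)) = 1 − 1.00 = 0.00
  → value = 0.0000
|0.0500 − 0.0000| = 0.050

0.050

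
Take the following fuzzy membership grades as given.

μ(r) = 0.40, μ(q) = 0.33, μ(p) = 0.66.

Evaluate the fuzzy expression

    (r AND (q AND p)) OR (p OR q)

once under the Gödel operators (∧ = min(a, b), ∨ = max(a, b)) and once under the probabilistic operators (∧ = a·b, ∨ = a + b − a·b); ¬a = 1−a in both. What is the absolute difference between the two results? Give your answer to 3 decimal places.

0.132

Under Gödel:
  q AND p = min(a, b) on (0.33, 0.66) = 0.33
  r AND (q AND p) = min(a, b) on (0.40, 0.33) = 0.33
  p OR q = max(a, b) on (0.66, 0.33) = 0.66
  (r AND (q AND p)) OR (p OR q) = max(a, b) on (0.33, 0.66) = 0.66
  → value = 0.6600
Under probabilistic:
  q AND p = a·b on (0.3300, 0.6600) = 0.2178
  r AND (q AND p) = a·b on (0.4000, 0.2178) = 0.0871
  p OR q = a + b − a·b on (0.6600, 0.3300) = 0.7722
  (r AND (q AND p)) OR (p OR q) = a + b − a·b on (0.0871, 0.7722) = 0.7920
  → value = 0.7920
|0.6600 − 0.7920| = 0.132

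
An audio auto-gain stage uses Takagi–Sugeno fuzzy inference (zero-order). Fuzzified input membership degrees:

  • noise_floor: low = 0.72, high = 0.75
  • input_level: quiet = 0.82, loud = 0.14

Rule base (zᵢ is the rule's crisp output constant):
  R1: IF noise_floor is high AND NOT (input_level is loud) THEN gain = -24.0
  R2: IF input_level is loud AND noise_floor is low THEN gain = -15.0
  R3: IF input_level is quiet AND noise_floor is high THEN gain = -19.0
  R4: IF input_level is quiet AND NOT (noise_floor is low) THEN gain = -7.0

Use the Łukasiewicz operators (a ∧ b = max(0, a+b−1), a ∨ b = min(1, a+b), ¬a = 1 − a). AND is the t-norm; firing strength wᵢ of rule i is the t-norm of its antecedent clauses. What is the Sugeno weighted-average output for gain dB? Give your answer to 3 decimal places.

R1 (z=-24.0): high=0.75, ¬loud=1−0.14=0.86; AND[max(0, a+b−1)] → w = 0.61
R2 (z=-15.0): loud=0.14, low=0.72; AND[max(0, a+b−1)] → w = 0.00
R3 (z=-19.0): quiet=0.82, high=0.75; AND[max(0, a+b−1)] → w = 0.57
R4 (z=-7.0): quiet=0.82, ¬low=1−0.72=0.28; AND[max(0, a+b−1)] → w = 0.10
Weighted average = (0.61·-24.0 + 0.00·-15.0 + 0.57·-19.0 + 0.10·-7.0) / (0.61 + 0.00 + 0.57 + 0.10)
  = -26.1700 / 1.2800 = -20.445

-20.445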